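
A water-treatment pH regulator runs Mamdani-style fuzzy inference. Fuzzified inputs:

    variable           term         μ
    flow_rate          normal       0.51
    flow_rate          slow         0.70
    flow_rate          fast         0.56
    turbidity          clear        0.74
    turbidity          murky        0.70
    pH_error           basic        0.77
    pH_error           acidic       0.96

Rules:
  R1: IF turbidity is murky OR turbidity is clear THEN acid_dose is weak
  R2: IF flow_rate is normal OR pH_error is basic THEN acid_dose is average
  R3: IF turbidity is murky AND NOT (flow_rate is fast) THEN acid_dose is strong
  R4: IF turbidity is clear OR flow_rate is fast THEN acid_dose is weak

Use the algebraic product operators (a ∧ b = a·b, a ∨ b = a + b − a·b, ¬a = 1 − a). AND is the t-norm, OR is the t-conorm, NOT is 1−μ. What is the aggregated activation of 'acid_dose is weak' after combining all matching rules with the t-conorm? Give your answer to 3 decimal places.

0.991

R1: murky=0.70, clear=0.74; OR[a + b − a·b] → w = 0.9220
R2: normal=0.51, basic=0.77; OR[a + b − a·b] → w = 0.8873
R3: murky=0.70, ¬fast=1−0.56=0.44; AND[a·b] → w = 0.3080
R4: clear=0.74, fast=0.56; OR[a + b − a·b] → w = 0.8856
Rules with consequent 'weak': {R1, R4} → strengths 0.9220, 0.8856
Aggregate via t-conorm [a + b − a·b]: 0.9911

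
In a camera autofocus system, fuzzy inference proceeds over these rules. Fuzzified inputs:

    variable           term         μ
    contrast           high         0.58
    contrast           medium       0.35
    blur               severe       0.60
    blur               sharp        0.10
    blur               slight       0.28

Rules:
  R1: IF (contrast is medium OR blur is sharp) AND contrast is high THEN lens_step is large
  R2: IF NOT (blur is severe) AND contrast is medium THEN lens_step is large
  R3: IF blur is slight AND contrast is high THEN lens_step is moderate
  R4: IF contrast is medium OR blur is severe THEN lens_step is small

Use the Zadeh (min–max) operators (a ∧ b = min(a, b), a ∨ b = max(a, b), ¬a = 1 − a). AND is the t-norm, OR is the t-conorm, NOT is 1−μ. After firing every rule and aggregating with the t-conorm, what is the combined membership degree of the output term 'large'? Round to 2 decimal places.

R1: (medium=0.35 OR sharp=0.10) = 0.35; AND[min(a, b)] with high=0.58 → w = 0.35
R2: ¬severe=1−0.60=0.40, medium=0.35; AND[min(a, b)] → w = 0.35
R3: slight=0.28, high=0.58; AND[min(a, b)] → w = 0.28
R4: medium=0.35, severe=0.60; OR[max(a, b)] → w = 0.60
Rules with consequent 'large': {R1, R2} → strengths 0.35, 0.35
Aggregate via t-conorm [max(a, b)]: 0.35

0.35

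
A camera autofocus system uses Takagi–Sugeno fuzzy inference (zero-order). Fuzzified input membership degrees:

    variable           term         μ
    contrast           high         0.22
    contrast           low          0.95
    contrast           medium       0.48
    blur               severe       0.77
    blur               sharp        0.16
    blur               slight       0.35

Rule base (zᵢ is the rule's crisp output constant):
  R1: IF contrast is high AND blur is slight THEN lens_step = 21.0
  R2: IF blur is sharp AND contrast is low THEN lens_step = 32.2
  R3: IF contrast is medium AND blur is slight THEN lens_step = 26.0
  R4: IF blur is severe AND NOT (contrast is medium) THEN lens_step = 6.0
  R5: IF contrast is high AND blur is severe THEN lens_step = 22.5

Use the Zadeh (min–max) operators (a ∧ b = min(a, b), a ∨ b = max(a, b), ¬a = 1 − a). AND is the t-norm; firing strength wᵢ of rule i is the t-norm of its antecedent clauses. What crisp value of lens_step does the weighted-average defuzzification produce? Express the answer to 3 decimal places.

18.328

R1 (z=21.0): high=0.22, slight=0.35; AND[min(a, b)] → w = 0.22
R2 (z=32.2): sharp=0.16, low=0.95; AND[min(a, b)] → w = 0.16
R3 (z=26.0): medium=0.48, slight=0.35; AND[min(a, b)] → w = 0.35
R4 (z=6.0): severe=0.77, ¬medium=1−0.48=0.52; AND[min(a, b)] → w = 0.52
R5 (z=22.5): high=0.22, severe=0.77; AND[min(a, b)] → w = 0.22
Weighted average = (0.22·21.0 + 0.16·32.2 + 0.35·26.0 + 0.52·6.0 + 0.22·22.5) / (0.22 + 0.16 + 0.35 + 0.52 + 0.22)
  = 26.9420 / 1.4700 = 18.328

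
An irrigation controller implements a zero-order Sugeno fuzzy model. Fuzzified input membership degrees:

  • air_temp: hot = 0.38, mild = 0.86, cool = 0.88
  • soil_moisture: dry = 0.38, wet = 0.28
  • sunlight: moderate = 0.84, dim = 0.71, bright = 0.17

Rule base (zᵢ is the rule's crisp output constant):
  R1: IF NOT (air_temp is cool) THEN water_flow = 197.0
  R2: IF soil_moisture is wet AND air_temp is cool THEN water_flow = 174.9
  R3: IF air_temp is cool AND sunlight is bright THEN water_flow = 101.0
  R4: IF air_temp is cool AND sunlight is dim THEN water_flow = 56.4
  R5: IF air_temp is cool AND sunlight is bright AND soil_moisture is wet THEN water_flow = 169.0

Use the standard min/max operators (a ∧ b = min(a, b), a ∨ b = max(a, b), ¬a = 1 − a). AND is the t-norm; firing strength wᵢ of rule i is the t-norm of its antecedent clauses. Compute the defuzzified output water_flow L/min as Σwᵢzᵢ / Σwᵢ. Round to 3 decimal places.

R1 (z=197.0): ¬cool=1−0.88=0.12 → w = 0.12
R2 (z=174.9): wet=0.28, cool=0.88; AND[min(a, b)] → w = 0.28
R3 (z=101.0): cool=0.88, bright=0.17; AND[min(a, b)] → w = 0.17
R4 (z=56.4): cool=0.88, dim=0.71; AND[min(a, b)] → w = 0.71
R5 (z=169.0): cool=0.88, bright=0.17, wet=0.28; AND[min(a, b)] → w = 0.17
Weighted average = (0.12·197.0 + 0.28·174.9 + 0.17·101.0 + 0.71·56.4 + 0.17·169.0) / (0.12 + 0.28 + 0.17 + 0.71 + 0.17)
  = 158.5560 / 1.4500 = 109.349

109.349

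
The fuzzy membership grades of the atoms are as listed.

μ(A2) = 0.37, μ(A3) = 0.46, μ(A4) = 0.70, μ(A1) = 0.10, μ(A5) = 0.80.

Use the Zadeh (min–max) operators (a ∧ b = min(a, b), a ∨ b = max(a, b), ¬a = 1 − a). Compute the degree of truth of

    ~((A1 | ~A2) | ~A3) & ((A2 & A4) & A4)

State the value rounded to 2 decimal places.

0.37

~A2 = 1 − 0.37 = 0.63
A1 | ~A2 = max(a, b) on (0.10, 0.63) = 0.63
~A3 = 1 − 0.46 = 0.54
(A1 | ~A2) | ~A3 = max(a, b) on (0.63, 0.54) = 0.63
~((A1 | ~A2) | ~A3) = 1 − 0.63 = 0.37
A2 & A4 = min(a, b) on (0.37, 0.70) = 0.37
(A2 & A4) & A4 = min(a, b) on (0.37, 0.70) = 0.37
~((A1 | ~A2) | ~A3) & ((A2 & A4) & A4) = min(a, b) on (0.37, 0.37) = 0.37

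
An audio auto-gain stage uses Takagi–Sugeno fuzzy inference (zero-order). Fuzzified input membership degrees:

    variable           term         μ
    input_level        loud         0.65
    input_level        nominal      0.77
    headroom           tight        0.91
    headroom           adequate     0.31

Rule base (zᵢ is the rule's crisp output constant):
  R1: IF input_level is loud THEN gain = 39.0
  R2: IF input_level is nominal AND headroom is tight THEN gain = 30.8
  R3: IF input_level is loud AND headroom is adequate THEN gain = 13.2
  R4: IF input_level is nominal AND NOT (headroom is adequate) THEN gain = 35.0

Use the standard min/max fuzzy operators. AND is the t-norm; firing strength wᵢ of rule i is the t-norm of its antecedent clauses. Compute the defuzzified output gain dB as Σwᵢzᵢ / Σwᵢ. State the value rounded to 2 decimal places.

31.95

R1 (z=39.0): loud=0.65 → w = 0.65
R2 (z=30.8): nominal=0.77, tight=0.91; AND[min(a, b)] → w = 0.77
R3 (z=13.2): loud=0.65, adequate=0.31; AND[min(a, b)] → w = 0.31
R4 (z=35.0): nominal=0.77, ¬adequate=1−0.31=0.69; AND[min(a, b)] → w = 0.69
Weighted average = (0.65·39.0 + 0.77·30.8 + 0.31·13.2 + 0.69·35.0) / (0.65 + 0.77 + 0.31 + 0.69)
  = 77.3080 / 2.4200 = 31.95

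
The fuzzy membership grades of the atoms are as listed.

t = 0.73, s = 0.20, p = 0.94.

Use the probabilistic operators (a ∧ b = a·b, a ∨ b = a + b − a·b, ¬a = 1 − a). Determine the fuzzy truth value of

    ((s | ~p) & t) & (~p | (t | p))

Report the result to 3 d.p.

0.178

~p = 1 − 0.9400 = 0.0600
s | ~p = a + b − a·b on (0.2000, 0.0600) = 0.2480
(s | ~p) & t = a·b on (0.2480, 0.7300) = 0.1810
~p = 1 − 0.9400 = 0.0600
t | p = a + b − a·b on (0.7300, 0.9400) = 0.9838
~p | (t | p) = a + b − a·b on (0.0600, 0.9838) = 0.9848
((s | ~p) & t) & (~p | (t | p)) = a·b on (0.1810, 0.9848) = 0.1783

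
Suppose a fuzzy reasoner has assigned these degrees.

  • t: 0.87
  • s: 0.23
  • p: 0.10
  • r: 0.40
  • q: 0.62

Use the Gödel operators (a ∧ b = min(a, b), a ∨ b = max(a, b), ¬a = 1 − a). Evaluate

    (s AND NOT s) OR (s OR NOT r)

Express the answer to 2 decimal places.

NOT s = 1 − 0.23 = 0.77
s AND NOT s = min(a, b) on (0.23, 0.77) = 0.23
NOT r = 1 − 0.40 = 0.60
s OR NOT r = max(a, b) on (0.23, 0.60) = 0.60
(s AND NOT s) OR (s OR NOT r) = max(a, b) on (0.23, 0.60) = 0.60

0.60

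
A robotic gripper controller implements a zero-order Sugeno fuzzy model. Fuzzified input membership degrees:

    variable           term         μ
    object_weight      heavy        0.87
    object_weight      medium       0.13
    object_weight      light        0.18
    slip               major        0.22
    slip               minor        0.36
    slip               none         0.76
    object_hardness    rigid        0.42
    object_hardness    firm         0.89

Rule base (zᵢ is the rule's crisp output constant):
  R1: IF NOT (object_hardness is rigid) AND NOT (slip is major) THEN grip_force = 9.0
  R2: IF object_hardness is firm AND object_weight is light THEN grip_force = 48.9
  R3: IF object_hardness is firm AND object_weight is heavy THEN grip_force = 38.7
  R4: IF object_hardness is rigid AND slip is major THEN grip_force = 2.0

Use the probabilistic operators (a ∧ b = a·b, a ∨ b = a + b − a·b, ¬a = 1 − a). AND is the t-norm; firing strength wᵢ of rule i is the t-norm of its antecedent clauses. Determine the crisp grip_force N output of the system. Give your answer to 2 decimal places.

28.43

R1 (z=9.0): ¬rigid=1−0.42=0.58, ¬major=1−0.22=0.78; AND[a·b] → w = 0.4524
R2 (z=48.9): firm=0.89, light=0.18; AND[a·b] → w = 0.1602
R3 (z=38.7): firm=0.89, heavy=0.87; AND[a·b] → w = 0.7743
R4 (z=2.0): rigid=0.42, major=0.22; AND[a·b] → w = 0.0924
Weighted average = (0.4524·9.0 + 0.1602·48.9 + 0.7743·38.7 + 0.0924·2.0) / (0.4524 + 0.1602 + 0.7743 + 0.0924)
  = 42.0556 / 1.4793 = 28.43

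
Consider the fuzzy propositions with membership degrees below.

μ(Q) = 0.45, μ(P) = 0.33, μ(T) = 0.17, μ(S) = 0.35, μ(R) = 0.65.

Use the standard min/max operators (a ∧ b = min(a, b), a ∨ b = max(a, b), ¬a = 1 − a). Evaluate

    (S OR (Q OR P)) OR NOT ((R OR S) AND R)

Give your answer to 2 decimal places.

Q OR P = max(a, b) on (0.45, 0.33) = 0.45
S OR (Q OR P) = max(a, b) on (0.35, 0.45) = 0.45
R OR S = max(a, b) on (0.65, 0.35) = 0.65
(R OR S) AND R = min(a, b) on (0.65, 0.65) = 0.65
NOT ((R OR S) AND R) = 1 − 0.65 = 0.35
(S OR (Q OR P)) OR NOT ((R OR S) AND R) = max(a, b) on (0.45, 0.35) = 0.45

0.45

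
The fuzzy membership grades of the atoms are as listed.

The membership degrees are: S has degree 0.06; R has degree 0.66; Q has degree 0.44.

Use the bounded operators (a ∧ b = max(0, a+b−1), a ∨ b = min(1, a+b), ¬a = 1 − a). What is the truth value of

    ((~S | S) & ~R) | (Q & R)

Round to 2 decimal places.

~S = 1 − 0.06 = 0.94
~S | S = min(1, a+b) on (0.94, 0.06) = 1.00
~R = 1 − 0.66 = 0.34
(~S | S) & ~R = max(0, a+b−1) on (1.00, 0.34) = 0.34
Q & R = max(0, a+b−1) on (0.44, 0.66) = 0.10
((~S | S) & ~R) | (Q & R) = min(1, a+b) on (0.34, 0.10) = 0.44

0.44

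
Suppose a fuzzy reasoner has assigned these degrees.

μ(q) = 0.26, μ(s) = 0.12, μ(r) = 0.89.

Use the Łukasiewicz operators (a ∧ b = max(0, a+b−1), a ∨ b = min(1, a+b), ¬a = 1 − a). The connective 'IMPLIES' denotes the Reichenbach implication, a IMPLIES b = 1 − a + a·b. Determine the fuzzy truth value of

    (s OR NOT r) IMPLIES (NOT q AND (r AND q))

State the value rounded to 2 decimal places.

0.77

NOT r = 1 − 0.89 = 0.11
s OR NOT r = min(1, a+b) on (0.12, 0.11) = 0.23
NOT q = 1 − 0.26 = 0.74
r AND q = max(0, a+b−1) on (0.89, 0.26) = 0.15
NOT q AND (r AND q) = max(0, a+b−1) on (0.74, 0.15) = 0.00
(s OR NOT r) IMPLIES (NOT q AND (r AND q))  [Reichenbach: 1 − a + a·b] with a=0.23, b=0.00 → 0.77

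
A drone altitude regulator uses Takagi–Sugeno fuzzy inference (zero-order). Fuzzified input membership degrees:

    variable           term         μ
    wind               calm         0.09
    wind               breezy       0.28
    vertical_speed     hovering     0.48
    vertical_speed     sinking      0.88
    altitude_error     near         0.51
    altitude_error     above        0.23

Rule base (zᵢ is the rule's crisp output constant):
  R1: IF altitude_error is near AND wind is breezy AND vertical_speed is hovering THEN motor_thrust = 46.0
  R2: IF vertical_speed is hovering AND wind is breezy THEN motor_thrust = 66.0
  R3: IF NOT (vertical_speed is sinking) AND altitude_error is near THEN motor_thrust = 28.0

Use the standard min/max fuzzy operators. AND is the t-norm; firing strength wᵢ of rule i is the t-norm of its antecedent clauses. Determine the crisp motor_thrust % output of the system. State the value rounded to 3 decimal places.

R1 (z=46.0): near=0.51, breezy=0.28, hovering=0.48; AND[min(a, b)] → w = 0.28
R2 (z=66.0): hovering=0.48, breezy=0.28; AND[min(a, b)] → w = 0.28
R3 (z=28.0): ¬sinking=1−0.88=0.12, near=0.51; AND[min(a, b)] → w = 0.12
Weighted average = (0.28·46.0 + 0.28·66.0 + 0.12·28.0) / (0.28 + 0.28 + 0.12)
  = 34.7200 / 0.6800 = 51.059

51.059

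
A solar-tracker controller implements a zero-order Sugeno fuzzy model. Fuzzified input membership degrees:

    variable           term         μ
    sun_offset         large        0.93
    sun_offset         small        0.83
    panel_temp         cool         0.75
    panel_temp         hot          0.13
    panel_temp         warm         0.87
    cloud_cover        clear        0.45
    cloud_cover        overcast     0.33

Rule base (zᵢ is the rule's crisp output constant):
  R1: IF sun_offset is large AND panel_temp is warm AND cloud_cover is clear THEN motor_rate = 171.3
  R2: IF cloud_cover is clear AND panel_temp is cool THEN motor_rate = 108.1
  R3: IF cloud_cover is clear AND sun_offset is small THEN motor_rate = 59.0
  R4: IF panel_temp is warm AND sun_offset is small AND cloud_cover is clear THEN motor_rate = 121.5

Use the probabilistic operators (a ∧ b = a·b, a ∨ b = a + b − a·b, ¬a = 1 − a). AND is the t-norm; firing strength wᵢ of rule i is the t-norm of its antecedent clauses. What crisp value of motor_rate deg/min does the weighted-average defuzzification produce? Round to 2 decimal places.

114.55

R1 (z=171.3): large=0.93, warm=0.87, clear=0.45; AND[a·b] → w = 0.3641
R2 (z=108.1): clear=0.45, cool=0.75; AND[a·b] → w = 0.3375
R3 (z=59.0): clear=0.45, small=0.83; AND[a·b] → w = 0.3735
R4 (z=121.5): warm=0.87, small=0.83, clear=0.45; AND[a·b] → w = 0.3249
Weighted average = (0.3641·171.3 + 0.3375·108.1 + 0.3735·59.0 + 0.3249·121.5) / (0.3641 + 0.3375 + 0.3735 + 0.3249)
  = 160.3705 / 1.4000 = 114.55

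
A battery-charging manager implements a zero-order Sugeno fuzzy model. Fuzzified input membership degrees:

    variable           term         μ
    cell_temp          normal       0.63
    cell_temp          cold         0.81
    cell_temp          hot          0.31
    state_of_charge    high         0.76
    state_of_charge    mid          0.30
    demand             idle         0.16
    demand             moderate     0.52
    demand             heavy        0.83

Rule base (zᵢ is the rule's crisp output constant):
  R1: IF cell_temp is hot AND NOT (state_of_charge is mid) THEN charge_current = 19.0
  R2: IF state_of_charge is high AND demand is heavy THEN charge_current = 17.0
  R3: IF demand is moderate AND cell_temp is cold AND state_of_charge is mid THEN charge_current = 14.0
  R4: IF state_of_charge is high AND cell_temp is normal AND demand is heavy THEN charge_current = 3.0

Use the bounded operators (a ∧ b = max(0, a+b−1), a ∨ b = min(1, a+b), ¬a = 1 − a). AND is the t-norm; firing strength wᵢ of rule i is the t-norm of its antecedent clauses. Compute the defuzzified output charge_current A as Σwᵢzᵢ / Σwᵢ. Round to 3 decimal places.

13.268

R1 (z=19.0): hot=0.31, ¬mid=1−0.30=0.70; AND[max(0, a+b−1)] → w = 0.01
R2 (z=17.0): high=0.76, heavy=0.83; AND[max(0, a+b−1)] → w = 0.59
R3 (z=14.0): moderate=0.52, cold=0.81, mid=0.30; AND[max(0, a+b−1)] → w = 0.00
R4 (z=3.0): high=0.76, normal=0.63, heavy=0.83; AND[max(0, a+b−1)] → w = 0.22
Weighted average = (0.01·19.0 + 0.59·17.0 + 0.00·14.0 + 0.22·3.0) / (0.01 + 0.59 + 0.00 + 0.22)
  = 10.8800 / 0.8200 = 13.268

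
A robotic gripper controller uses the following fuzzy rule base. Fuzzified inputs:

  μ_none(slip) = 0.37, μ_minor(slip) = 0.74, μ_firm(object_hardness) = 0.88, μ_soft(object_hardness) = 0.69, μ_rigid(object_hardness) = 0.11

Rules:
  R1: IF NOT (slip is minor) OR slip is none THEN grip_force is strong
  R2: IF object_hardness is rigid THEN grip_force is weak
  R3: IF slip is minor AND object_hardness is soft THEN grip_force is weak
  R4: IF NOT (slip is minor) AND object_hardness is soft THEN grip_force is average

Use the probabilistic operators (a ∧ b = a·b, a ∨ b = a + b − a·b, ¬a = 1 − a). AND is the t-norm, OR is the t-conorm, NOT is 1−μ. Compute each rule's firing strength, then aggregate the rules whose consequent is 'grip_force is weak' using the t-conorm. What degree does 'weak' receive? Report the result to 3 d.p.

R1: ¬minor=1−0.74=0.26, none=0.37; OR[a + b − a·b] → w = 0.5338
R2: rigid=0.11 → w = 0.1100
R3: minor=0.74, soft=0.69; AND[a·b] → w = 0.5106
R4: ¬minor=1−0.74=0.26, soft=0.69; AND[a·b] → w = 0.1794
Rules with consequent 'weak': {R2, R3} → strengths 0.1100, 0.5106
Aggregate via t-conorm [a + b − a·b]: 0.5644

0.564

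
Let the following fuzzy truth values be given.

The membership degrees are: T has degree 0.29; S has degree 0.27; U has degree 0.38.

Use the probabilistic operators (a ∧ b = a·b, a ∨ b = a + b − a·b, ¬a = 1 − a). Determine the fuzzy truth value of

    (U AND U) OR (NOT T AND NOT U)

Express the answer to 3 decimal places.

U AND U = a·b on (0.3800, 0.3800) = 0.1444
NOT T = 1 − 0.2900 = 0.7100
NOT U = 1 − 0.3800 = 0.6200
NOT T AND NOT U = a·b on (0.7100, 0.6200) = 0.4402
(U AND U) OR (NOT T AND NOT U) = a + b − a·b on (0.1444, 0.4402) = 0.5210

0.521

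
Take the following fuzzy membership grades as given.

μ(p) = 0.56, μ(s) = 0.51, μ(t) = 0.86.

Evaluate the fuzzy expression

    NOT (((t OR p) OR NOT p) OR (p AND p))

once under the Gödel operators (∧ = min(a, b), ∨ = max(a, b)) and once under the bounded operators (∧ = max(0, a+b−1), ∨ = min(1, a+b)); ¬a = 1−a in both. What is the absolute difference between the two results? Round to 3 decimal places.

0.140

Under Gödel:
  t OR p = max(a, b) on (0.86, 0.56) = 0.86
  NOT p = 1 − 0.56 = 0.44
  (t OR p) OR NOT p = max(a, b) on (0.86, 0.44) = 0.86
  p AND p = min(a, b) on (0.56, 0.56) = 0.56
  ((t OR p) OR NOT p) OR (p AND p) = max(a, b) on (0.86, 0.56) = 0.86
  NOT (((t OR p) OR NOT p) OR (p AND p)) = 1 − 0.86 = 0.14
  → value = 0.1400
Under bounded:
  t OR p = min(1, a+b) on (0.86, 0.56) = 1.00
  NOT p = 1 − 0.56 = 0.44
  (t OR p) OR NOT p = min(1, a+b) on (1.00, 0.44) = 1.00
  p AND p = max(0, a+b−1) on (0.56, 0.56) = 0.12
  ((t OR p) OR NOT p) OR (p AND p) = min(1, a+b) on (1.00, 0.12) = 1.00
  NOT (((t OR p) OR NOT p) OR (p AND p)) = 1 − 1.00 = 0.00
  → value = 0.0000
|0.1400 − 0.0000| = 0.140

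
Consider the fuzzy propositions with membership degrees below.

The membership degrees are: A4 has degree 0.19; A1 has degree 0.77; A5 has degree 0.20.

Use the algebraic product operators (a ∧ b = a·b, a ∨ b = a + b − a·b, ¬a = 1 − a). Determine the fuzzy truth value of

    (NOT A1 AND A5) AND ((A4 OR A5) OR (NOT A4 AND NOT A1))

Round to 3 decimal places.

NOT A1 = 1 − 0.7700 = 0.2300
NOT A1 AND A5 = a·b on (0.2300, 0.2000) = 0.0460
A4 OR A5 = a + b − a·b on (0.1900, 0.2000) = 0.3520
NOT A4 = 1 − 0.1900 = 0.8100
NOT A1 = 1 − 0.7700 = 0.2300
NOT A4 AND NOT A1 = a·b on (0.8100, 0.2300) = 0.1863
(A4 OR A5) OR (NOT A4 AND NOT A1) = a + b − a·b on (0.3520, 0.1863) = 0.4727
(NOT A1 AND A5) AND ((A4 OR A5) OR (NOT A4 AND NOT A1)) = a·b on (0.0460, 0.4727) = 0.0217

0.022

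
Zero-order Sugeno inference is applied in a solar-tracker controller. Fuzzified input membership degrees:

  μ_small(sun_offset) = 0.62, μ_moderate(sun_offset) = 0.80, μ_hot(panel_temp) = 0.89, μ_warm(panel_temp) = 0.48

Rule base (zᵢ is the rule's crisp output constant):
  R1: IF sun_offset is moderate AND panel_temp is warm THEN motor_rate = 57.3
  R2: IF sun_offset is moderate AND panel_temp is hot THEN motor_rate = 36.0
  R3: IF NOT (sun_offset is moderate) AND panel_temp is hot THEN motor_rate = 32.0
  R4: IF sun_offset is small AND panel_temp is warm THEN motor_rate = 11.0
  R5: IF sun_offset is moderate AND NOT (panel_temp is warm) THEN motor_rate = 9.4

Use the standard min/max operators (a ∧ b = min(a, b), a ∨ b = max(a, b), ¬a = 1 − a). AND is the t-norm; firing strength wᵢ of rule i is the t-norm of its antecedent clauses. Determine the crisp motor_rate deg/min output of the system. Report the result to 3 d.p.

29.384

R1 (z=57.3): moderate=0.80, warm=0.48; AND[min(a, b)] → w = 0.48
R2 (z=36.0): moderate=0.80, hot=0.89; AND[min(a, b)] → w = 0.80
R3 (z=32.0): ¬moderate=1−0.80=0.20, hot=0.89; AND[min(a, b)] → w = 0.20
R4 (z=11.0): small=0.62, warm=0.48; AND[min(a, b)] → w = 0.48
R5 (z=9.4): moderate=0.80, ¬warm=1−0.48=0.52; AND[min(a, b)] → w = 0.52
Weighted average = (0.48·57.3 + 0.80·36.0 + 0.20·32.0 + 0.48·11.0 + 0.52·9.4) / (0.48 + 0.80 + 0.20 + 0.48 + 0.52)
  = 72.8720 / 2.4800 = 29.384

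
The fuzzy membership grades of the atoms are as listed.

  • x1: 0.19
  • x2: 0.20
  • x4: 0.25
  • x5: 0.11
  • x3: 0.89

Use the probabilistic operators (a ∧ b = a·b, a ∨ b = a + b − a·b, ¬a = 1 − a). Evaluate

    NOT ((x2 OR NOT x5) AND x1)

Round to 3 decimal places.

NOT x5 = 1 − 0.1100 = 0.8900
x2 OR NOT x5 = a + b − a·b on (0.2000, 0.8900) = 0.9120
(x2 OR NOT x5) AND x1 = a·b on (0.9120, 0.1900) = 0.1733
NOT ((x2 OR NOT x5) AND x1) = 1 − 0.1733 = 0.8267

0.827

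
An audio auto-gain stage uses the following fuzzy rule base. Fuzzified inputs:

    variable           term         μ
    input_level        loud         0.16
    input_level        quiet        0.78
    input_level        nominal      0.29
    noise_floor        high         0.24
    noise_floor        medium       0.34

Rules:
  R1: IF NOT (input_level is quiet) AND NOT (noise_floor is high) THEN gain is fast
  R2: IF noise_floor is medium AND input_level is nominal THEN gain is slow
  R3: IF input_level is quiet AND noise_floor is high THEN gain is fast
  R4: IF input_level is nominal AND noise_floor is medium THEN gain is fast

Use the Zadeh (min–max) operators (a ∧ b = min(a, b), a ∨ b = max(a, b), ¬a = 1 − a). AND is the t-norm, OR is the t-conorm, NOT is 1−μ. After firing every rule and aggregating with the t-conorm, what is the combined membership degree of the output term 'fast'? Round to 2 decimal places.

0.29

R1: ¬quiet=1−0.78=0.22, ¬high=1−0.24=0.76; AND[min(a, b)] → w = 0.22
R2: medium=0.34, nominal=0.29; AND[min(a, b)] → w = 0.29
R3: quiet=0.78, high=0.24; AND[min(a, b)] → w = 0.24
R4: nominal=0.29, medium=0.34; AND[min(a, b)] → w = 0.29
Rules with consequent 'fast': {R1, R3, R4} → strengths 0.22, 0.24, 0.29
Aggregate via t-conorm [max(a, b)]: 0.29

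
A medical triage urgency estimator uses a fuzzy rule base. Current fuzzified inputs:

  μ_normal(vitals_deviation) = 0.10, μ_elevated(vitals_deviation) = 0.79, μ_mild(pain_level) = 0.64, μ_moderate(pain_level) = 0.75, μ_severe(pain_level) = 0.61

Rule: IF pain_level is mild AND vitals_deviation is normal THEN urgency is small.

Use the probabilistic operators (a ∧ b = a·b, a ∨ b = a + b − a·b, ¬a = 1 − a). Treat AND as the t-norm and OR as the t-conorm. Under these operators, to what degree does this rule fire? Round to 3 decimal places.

firing strength: mild=0.64, normal=0.10; AND[a·b] → w = 0.0640

0.064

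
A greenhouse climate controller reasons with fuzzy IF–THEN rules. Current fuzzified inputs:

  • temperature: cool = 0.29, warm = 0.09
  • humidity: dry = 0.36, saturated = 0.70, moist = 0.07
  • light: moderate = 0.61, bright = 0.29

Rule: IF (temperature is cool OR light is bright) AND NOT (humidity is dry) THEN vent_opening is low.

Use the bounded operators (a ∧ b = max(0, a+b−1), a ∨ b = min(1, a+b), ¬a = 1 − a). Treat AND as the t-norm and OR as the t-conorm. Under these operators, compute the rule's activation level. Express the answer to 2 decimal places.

0.22

firing strength: (cool=0.29 OR bright=0.29) = 0.58; AND[max(0, a+b−1)] with ¬dry=1−0.36=0.64 → w = 0.22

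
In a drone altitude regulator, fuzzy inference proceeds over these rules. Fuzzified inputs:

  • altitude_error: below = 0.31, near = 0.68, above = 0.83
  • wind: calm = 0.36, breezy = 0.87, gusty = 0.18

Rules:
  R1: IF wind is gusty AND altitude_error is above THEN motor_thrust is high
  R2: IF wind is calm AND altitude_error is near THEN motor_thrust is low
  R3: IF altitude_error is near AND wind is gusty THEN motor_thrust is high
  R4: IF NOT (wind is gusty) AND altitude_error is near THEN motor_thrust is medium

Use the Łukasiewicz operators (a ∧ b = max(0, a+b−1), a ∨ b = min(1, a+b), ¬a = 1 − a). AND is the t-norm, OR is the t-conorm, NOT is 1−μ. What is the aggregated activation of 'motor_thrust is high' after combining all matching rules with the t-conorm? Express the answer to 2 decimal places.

R1: gusty=0.18, above=0.83; AND[max(0, a+b−1)] → w = 0.01
R2: calm=0.36, near=0.68; AND[max(0, a+b−1)] → w = 0.04
R3: near=0.68, gusty=0.18; AND[max(0, a+b−1)] → w = 0.00
R4: ¬gusty=1−0.18=0.82, near=0.68; AND[max(0, a+b−1)] → w = 0.50
Rules with consequent 'high': {R1, R3} → strengths 0.01, 0.00
Aggregate via t-conorm [min(1, a+b)]: 0.01

0.01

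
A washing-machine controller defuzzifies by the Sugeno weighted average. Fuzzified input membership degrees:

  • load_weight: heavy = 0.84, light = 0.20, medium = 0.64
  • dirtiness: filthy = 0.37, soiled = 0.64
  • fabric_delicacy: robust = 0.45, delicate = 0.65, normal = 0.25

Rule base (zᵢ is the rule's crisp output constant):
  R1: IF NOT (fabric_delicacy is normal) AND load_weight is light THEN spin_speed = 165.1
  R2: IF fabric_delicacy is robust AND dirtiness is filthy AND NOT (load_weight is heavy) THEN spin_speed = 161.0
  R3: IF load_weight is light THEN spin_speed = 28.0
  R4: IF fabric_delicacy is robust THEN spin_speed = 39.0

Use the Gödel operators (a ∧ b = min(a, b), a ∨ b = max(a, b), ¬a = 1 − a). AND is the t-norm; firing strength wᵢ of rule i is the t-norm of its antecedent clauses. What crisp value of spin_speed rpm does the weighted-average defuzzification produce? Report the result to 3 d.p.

81.119

R1 (z=165.1): ¬normal=1−0.25=0.75, light=0.20; AND[min(a, b)] → w = 0.20
R2 (z=161.0): robust=0.45, filthy=0.37, ¬heavy=1−0.84=0.16; AND[min(a, b)] → w = 0.16
R3 (z=28.0): light=0.20 → w = 0.20
R4 (z=39.0): robust=0.45 → w = 0.45
Weighted average = (0.20·165.1 + 0.16·161.0 + 0.20·28.0 + 0.45·39.0) / (0.20 + 0.16 + 0.20 + 0.45)
  = 81.9300 / 1.0100 = 81.119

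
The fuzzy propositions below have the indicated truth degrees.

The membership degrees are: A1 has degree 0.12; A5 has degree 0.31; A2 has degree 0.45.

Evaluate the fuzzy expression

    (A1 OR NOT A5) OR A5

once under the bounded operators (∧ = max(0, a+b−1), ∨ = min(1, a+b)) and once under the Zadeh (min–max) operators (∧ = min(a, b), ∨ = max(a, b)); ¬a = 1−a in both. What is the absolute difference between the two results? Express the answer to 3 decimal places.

0.310

Under bounded:
  NOT A5 = 1 − 0.31 = 0.69
  A1 OR NOT A5 = min(1, a+b) on (0.12, 0.69) = 0.81
  (A1 OR NOT A5) OR A5 = min(1, a+b) on (0.81, 0.31) = 1.00
  → value = 1.0000
Under Zadeh (min–max):
  NOT A5 = 1 − 0.31 = 0.69
  A1 OR NOT A5 = max(a, b) on (0.12, 0.69) = 0.69
  (A1 OR NOT A5) OR A5 = max(a, b) on (0.69, 0.31) = 0.69
  → value = 0.6900
|1.0000 − 0.6900| = 0.310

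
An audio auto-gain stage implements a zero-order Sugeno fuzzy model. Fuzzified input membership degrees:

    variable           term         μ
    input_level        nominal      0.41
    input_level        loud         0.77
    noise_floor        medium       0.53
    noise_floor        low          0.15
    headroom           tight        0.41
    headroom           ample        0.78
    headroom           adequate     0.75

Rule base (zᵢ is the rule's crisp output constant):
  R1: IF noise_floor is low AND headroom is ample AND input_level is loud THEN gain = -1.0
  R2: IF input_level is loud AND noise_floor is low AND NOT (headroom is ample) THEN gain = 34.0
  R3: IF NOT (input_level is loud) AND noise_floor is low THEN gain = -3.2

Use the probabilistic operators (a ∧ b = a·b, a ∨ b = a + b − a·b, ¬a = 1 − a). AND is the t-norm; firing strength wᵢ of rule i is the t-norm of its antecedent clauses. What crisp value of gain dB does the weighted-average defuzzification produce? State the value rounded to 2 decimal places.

R1 (z=-1.0): low=0.15, ample=0.78, loud=0.77; AND[a·b] → w = 0.0901
R2 (z=34.0): loud=0.77, low=0.15, ¬ample=1−0.78=0.22; AND[a·b] → w = 0.0254
R3 (z=-3.2): ¬loud=1−0.77=0.23, low=0.15; AND[a·b] → w = 0.0345
Weighted average = (0.0901·-1.0 + 0.0254·34.0 + 0.0345·-3.2) / (0.0901 + 0.0254 + 0.0345)
  = 0.6634 / 0.1500 = 4.42

4.42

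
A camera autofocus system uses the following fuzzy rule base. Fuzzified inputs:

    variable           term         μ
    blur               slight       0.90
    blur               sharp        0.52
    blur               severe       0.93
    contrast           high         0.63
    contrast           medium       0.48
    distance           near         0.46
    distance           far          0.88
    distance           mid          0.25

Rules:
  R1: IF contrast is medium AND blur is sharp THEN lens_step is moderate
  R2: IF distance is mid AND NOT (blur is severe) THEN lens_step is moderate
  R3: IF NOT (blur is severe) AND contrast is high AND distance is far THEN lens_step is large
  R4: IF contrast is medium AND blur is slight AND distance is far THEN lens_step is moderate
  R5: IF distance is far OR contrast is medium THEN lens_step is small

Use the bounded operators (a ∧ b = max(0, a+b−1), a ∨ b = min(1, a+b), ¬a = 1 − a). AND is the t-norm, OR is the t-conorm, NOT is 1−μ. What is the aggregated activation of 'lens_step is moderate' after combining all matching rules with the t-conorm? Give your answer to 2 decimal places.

0.26

R1: medium=0.48, sharp=0.52; AND[max(0, a+b−1)] → w = 0.00
R2: mid=0.25, ¬severe=1−0.93=0.07; AND[max(0, a+b−1)] → w = 0.00
R3: ¬severe=1−0.93=0.07, high=0.63, far=0.88; AND[max(0, a+b−1)] → w = 0.00
R4: medium=0.48, slight=0.90, far=0.88; AND[max(0, a+b−1)] → w = 0.26
R5: far=0.88, medium=0.48; OR[min(1, a+b)] → w = 1.00
Rules with consequent 'moderate': {R1, R2, R4} → strengths 0.00, 0.00, 0.26
Aggregate via t-conorm [min(1, a+b)]: 0.26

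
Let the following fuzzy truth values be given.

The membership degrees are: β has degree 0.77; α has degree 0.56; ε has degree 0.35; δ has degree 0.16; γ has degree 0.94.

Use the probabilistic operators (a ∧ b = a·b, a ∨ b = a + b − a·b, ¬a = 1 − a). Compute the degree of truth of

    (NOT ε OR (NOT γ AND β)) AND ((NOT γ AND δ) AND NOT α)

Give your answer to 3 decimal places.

NOT ε = 1 − 0.3500 = 0.6500
NOT γ = 1 − 0.9400 = 0.0600
NOT γ AND β = a·b on (0.0600, 0.7700) = 0.0462
NOT ε OR (NOT γ AND β) = a + b − a·b on (0.6500, 0.0462) = 0.6662
NOT γ = 1 − 0.9400 = 0.0600
NOT γ AND δ = a·b on (0.0600, 0.1600) = 0.0096
NOT α = 1 − 0.5600 = 0.4400
(NOT γ AND δ) AND NOT α = a·b on (0.0096, 0.4400) = 0.0042
(NOT ε OR (NOT γ AND β)) AND ((NOT γ AND δ) AND NOT α) = a·b on (0.6662, 0.0042) = 0.0028

0.003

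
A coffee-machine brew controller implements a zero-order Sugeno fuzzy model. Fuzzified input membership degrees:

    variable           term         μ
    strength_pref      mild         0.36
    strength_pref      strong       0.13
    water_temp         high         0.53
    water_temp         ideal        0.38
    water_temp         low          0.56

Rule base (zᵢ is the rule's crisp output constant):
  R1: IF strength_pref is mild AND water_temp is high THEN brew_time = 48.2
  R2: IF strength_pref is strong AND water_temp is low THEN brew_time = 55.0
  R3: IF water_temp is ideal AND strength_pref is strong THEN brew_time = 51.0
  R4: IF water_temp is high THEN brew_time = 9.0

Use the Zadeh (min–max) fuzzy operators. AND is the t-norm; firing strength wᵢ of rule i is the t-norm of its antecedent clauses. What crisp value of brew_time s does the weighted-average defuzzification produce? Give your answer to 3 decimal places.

R1 (z=48.2): mild=0.36, high=0.53; AND[min(a, b)] → w = 0.36
R2 (z=55.0): strong=0.13, low=0.56; AND[min(a, b)] → w = 0.13
R3 (z=51.0): ideal=0.38, strong=0.13; AND[min(a, b)] → w = 0.13
R4 (z=9.0): high=0.53 → w = 0.53
Weighted average = (0.36·48.2 + 0.13·55.0 + 0.13·51.0 + 0.53·9.0) / (0.36 + 0.13 + 0.13 + 0.53)
  = 35.9020 / 1.1500 = 31.219

31.219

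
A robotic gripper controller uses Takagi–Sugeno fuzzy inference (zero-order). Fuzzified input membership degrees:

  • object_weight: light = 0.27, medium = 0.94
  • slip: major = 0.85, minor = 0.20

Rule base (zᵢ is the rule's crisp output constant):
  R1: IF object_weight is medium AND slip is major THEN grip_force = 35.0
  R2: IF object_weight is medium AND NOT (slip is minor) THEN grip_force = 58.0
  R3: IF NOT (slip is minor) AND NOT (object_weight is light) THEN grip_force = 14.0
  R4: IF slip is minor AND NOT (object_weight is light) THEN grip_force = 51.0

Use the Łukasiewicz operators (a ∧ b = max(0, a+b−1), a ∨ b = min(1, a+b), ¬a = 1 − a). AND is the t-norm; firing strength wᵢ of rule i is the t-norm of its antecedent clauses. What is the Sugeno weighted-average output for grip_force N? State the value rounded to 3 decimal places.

R1 (z=35.0): medium=0.94, major=0.85; AND[max(0, a+b−1)] → w = 0.79
R2 (z=58.0): medium=0.94, ¬minor=1−0.20=0.80; AND[max(0, a+b−1)] → w = 0.74
R3 (z=14.0): ¬minor=1−0.20=0.80, ¬light=1−0.27=0.73; AND[max(0, a+b−1)] → w = 0.53
R4 (z=51.0): minor=0.20, ¬light=1−0.27=0.73; AND[max(0, a+b−1)] → w = 0.00
Weighted average = (0.79·35.0 + 0.74·58.0 + 0.53·14.0 + 0.00·51.0) / (0.79 + 0.74 + 0.53 + 0.00)
  = 77.9900 / 2.0600 = 37.859

37.859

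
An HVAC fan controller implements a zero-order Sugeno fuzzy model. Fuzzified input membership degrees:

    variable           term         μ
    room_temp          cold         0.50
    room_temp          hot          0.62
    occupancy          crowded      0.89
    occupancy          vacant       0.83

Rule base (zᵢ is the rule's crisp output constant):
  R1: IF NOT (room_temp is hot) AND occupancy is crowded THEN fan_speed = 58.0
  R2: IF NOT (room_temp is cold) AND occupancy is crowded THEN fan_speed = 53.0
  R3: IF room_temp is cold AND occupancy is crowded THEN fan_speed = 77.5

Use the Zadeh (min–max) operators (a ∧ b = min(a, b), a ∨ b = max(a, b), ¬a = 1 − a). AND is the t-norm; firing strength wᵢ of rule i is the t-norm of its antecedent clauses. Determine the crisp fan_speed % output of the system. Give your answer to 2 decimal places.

63.25

R1 (z=58.0): ¬hot=1−0.62=0.38, crowded=0.89; AND[min(a, b)] → w = 0.38
R2 (z=53.0): ¬cold=1−0.50=0.50, crowded=0.89; AND[min(a, b)] → w = 0.50
R3 (z=77.5): cold=0.50, crowded=0.89; AND[min(a, b)] → w = 0.50
Weighted average = (0.38·58.0 + 0.50·53.0 + 0.50·77.5) / (0.38 + 0.50 + 0.50)
  = 87.2900 / 1.3800 = 63.25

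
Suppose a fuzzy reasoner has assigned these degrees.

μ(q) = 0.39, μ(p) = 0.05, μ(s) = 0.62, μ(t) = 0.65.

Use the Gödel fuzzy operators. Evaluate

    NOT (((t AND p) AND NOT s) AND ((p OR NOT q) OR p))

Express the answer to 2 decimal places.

t AND p = min(a, b) on (0.65, 0.05) = 0.05
NOT s = 1 − 0.62 = 0.38
(t AND p) AND NOT s = min(a, b) on (0.05, 0.38) = 0.05
NOT q = 1 − 0.39 = 0.61
p OR NOT q = max(a, b) on (0.05, 0.61) = 0.61
(p OR NOT q) OR p = max(a, b) on (0.61, 0.05) = 0.61
((t AND p) AND NOT s) AND ((p OR NOT q) OR p) = min(a, b) on (0.05, 0.61) = 0.05
NOT (((t AND p) AND NOT s) AND ((p OR NOT q) OR p)) = 1 − 0.05 = 0.95

0.95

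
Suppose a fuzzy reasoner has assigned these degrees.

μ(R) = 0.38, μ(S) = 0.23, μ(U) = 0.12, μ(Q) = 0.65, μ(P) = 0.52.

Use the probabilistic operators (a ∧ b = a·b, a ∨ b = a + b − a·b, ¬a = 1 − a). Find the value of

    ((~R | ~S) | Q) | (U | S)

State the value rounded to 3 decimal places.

~R = 1 − 0.3800 = 0.6200
~S = 1 − 0.2300 = 0.7700
~R | ~S = a + b − a·b on (0.6200, 0.7700) = 0.9126
(~R | ~S) | Q = a + b − a·b on (0.9126, 0.6500) = 0.9694
U | S = a + b − a·b on (0.1200, 0.2300) = 0.3224
((~R | ~S) | Q) | (U | S) = a + b − a·b on (0.9694, 0.3224) = 0.9793

0.979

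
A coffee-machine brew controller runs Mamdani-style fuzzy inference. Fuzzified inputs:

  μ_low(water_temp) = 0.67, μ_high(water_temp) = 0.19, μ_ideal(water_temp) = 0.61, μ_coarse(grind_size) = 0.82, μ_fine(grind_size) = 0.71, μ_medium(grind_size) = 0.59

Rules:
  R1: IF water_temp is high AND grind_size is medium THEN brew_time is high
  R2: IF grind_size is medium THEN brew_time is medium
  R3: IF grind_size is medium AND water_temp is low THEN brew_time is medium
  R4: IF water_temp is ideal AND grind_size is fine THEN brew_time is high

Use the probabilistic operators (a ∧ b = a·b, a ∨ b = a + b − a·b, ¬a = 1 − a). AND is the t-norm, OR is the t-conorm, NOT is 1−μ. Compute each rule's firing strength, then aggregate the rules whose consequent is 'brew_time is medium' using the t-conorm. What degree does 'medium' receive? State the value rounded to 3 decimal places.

R1: high=0.19, medium=0.59; AND[a·b] → w = 0.1121
R2: medium=0.59 → w = 0.5900
R3: medium=0.59, low=0.67; AND[a·b] → w = 0.3953
R4: ideal=0.61, fine=0.71; AND[a·b] → w = 0.4331
Rules with consequent 'medium': {R2, R3} → strengths 0.5900, 0.3953
Aggregate via t-conorm [a + b − a·b]: 0.7521

0.752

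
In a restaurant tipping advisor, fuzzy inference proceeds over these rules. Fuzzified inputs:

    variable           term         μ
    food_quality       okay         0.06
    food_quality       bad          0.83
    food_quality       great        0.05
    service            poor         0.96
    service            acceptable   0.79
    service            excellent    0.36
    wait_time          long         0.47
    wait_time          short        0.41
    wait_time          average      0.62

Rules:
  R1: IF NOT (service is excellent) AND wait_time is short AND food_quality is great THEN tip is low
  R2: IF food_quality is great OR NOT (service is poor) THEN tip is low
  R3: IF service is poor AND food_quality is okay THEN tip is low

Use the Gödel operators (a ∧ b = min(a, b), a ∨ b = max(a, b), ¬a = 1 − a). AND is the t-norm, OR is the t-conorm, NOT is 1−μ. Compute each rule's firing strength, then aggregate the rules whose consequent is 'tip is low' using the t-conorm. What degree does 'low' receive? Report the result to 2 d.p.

R1: ¬excellent=1−0.36=0.64, short=0.41, great=0.05; AND[min(a, b)] → w = 0.05
R2: great=0.05, ¬poor=1−0.96=0.04; OR[max(a, b)] → w = 0.05
R3: poor=0.96, okay=0.06; AND[min(a, b)] → w = 0.06
Rules with consequent 'low': {R1, R2, R3} → strengths 0.05, 0.05, 0.06
Aggregate via t-conorm [max(a, b)]: 0.06

0.06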